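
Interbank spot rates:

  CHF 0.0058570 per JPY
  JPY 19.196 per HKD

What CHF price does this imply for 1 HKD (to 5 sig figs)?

HKD/CHF = 0.11243

1 HKD × 19.196 = 19.196 JPY
19.196 JPY × 0.0058570 = 0.112431 CHF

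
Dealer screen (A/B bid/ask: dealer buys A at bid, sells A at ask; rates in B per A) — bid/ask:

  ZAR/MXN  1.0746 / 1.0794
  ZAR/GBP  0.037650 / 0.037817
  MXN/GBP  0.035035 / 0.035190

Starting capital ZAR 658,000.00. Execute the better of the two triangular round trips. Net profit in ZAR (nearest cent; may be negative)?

Best loop ZAR → MXN → GBP → ZAR:
ZAR 658,000.00 × 1.0746 (sell ZAR at bid) = MXN 707,086.80
MXN 707,086.80 × 0.035035 (sell MXN at bid) = GBP 24,772.79
GBP 24,772.79 ÷ 0.037817 (buy ZAR at ask) = ZAR 655,070.10

Net result: ZAR -2,929.90 (no profitable arbitrage after spreads)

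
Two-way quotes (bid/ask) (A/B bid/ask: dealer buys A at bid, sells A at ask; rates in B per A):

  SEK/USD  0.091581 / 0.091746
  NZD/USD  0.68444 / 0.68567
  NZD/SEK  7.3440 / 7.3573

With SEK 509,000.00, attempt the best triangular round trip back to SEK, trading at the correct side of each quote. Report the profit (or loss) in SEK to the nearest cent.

Net profit: SEK 7,116.28

Best loop SEK → NZD → USD → SEK:
SEK 509,000.00 ÷ 7.3573 (buy NZD at ask) = NZD 69,182.99
NZD 69,182.99 × 0.68444 (sell NZD at bid) = USD 47,351.60
USD 47,351.60 ÷ 0.091746 (buy SEK at ask) = SEK 516,116.28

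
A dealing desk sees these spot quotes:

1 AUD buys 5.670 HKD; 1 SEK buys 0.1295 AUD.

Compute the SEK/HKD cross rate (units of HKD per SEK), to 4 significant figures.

SEK/HKD = 0.7343

1 SEK × 0.1295 = 0.1295 AUD
0.1295 AUD × 5.670 = 0.734265 HKD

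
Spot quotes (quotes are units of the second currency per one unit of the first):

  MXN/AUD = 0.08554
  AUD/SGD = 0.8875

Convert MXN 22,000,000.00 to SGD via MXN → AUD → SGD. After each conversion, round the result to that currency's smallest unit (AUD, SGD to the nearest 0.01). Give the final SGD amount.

MXN 22,000,000.00 × 0.08554 = AUD 1,881,880.00
AUD 1,881,880.00 × 0.8875 = SGD 1,670,168.50

SGD 1,670,168.50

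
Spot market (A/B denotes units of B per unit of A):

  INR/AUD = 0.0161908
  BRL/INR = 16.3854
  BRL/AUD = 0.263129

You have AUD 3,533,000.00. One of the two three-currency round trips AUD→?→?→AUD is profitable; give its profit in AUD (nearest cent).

Profitable loop is AUD → BRL → INR → AUD:
AUD 3,533,000.00 ÷ 0.263129 = BRL 13,426,874.27
BRL 13,426,874.27 × 16.3854 = INR 220,004,705.68
INR 220,004,705.68 × 0.0161908 = AUD 3,562,052.19
Profit = AUD 3,562,052.19 − AUD 3,533,000.00

Profit: AUD 29,052.19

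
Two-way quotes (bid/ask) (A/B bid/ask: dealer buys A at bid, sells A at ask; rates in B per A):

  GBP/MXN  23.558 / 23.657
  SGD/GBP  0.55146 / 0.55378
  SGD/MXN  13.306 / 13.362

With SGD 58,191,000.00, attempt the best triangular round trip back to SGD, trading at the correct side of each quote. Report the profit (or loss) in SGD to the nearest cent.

Net profit: SGD 911,575.00

Best loop SGD → MXN → GBP → SGD:
SGD 58,191,000.00 × 13.306 (sell SGD at bid) = MXN 774,289,446.00
MXN 774,289,446.00 ÷ 23.657 (buy GBP at ask) = GBP 32,729,823.98
GBP 32,729,823.98 ÷ 0.55378 (buy SGD at ask) = SGD 59,102,575.00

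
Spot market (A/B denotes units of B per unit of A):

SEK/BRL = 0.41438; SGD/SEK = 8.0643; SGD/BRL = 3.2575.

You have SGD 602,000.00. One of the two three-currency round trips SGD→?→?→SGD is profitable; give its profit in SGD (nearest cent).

Profit: SGD 15,557.68

Profitable loop is SGD → SEK → BRL → SGD:
SGD 602,000.00 × 8.0643 = SEK 4,854,708.60
SEK 4,854,708.60 × 0.41438 = BRL 2,011,694.15
BRL 2,011,694.15 ÷ 3.2575 = SGD 617,557.68
Profit = SGD 617,557.68 − SGD 602,000.00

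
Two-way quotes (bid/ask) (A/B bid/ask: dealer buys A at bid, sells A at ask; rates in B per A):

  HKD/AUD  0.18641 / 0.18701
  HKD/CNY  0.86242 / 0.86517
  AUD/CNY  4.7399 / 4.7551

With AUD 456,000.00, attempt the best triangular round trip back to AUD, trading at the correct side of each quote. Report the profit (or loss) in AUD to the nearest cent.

Best loop AUD → CNY → HKD → AUD:
AUD 456,000.00 × 4.7399 (sell AUD at bid) = CNY 2,161,394.40
CNY 2,161,394.40 ÷ 0.86517 (buy HKD at ask) = HKD 2,498,230.87
HKD 2,498,230.87 × 0.18641 (sell HKD at bid) = AUD 465,695.22

Net profit: AUD 9,695.22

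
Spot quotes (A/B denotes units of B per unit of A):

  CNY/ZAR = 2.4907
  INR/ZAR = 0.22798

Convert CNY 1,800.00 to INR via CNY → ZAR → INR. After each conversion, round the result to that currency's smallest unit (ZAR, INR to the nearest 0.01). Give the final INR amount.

CNY 1,800.00 × 2.4907 = ZAR 4,483.26
ZAR 4,483.26 ÷ 0.22798 = INR 19,665.15

INR 19,665.15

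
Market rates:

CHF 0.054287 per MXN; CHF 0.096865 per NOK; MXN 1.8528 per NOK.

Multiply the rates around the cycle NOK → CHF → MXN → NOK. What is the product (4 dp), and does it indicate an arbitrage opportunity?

Around NOK → CHF → MXN → NOK: 1 × 0.096865 ÷ 0.054287 ÷ 1.8528 = 0.963036
Product < 1; profitable direction is NOK → MXN → CHF → NOK.

0.9630 (arbitrage exists)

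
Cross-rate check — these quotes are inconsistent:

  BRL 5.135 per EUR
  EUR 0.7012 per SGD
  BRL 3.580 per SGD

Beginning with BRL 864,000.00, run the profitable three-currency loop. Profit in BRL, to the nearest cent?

Profitable loop is BRL → SGD → EUR → BRL:
BRL 864,000.00 ÷ 3.580 = SGD 241,340.78
SGD 241,340.78 × 0.7012 = EUR 169,228.16
EUR 169,228.16 × 5.135 = BRL 868,986.58
Profit = BRL 868,986.58 − BRL 864,000.00

Profit: BRL 4,986.58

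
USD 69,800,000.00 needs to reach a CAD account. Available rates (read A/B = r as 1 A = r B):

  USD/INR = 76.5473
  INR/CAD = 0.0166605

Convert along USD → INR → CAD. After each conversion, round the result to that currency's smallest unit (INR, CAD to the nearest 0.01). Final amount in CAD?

CAD 89,017,077.16

USD 69,800,000.00 × 76.5473 = INR 5,343,001,540.00
INR 5,343,001,540.00 × 0.0166605 = CAD 89,017,077.16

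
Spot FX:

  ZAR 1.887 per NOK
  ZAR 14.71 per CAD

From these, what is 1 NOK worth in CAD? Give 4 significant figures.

NOK/CAD = 0.1283

1 NOK × 1.887 = 1.887 ZAR
1.887 ZAR ÷ 14.71 = 0.12828 CAD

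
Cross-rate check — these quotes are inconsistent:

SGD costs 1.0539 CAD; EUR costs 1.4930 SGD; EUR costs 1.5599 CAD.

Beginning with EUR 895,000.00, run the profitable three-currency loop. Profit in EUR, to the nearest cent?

Profitable loop is EUR → SGD → CAD → EUR:
EUR 895,000.00 × 1.4930 = SGD 1,336,235.00
SGD 1,336,235.00 × 1.0539 = CAD 1,408,258.07
CAD 1,408,258.07 ÷ 1.5599 = EUR 902,787.40
Profit = EUR 902,787.40 − EUR 895,000.00

Profit: EUR 7,787.40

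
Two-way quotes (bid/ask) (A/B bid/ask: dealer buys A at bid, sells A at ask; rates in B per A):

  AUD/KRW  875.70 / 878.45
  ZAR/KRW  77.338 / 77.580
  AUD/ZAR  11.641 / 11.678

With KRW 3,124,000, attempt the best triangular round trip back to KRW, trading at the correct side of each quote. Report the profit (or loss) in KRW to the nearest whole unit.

Net profit: KRW 77,675

Best loop KRW → AUD → ZAR → KRW:
KRW 3,124,000 ÷ 878.45 (buy AUD at ask) = AUD 3,556.26
AUD 3,556.26 × 11.641 (sell AUD at bid) = ZAR 41,398.47
ZAR 41,398.47 × 77.338 (sell ZAR at bid) = KRW 3,201,675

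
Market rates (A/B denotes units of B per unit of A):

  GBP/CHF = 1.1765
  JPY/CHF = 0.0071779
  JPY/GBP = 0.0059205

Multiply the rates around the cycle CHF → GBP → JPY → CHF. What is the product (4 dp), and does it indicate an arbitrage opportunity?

Around CHF → GBP → JPY → CHF: 1 ÷ 1.1765 ÷ 0.0059205 × 0.0071779 = 1.030498
Product > 1; profitable direction is CHF → GBP → JPY → CHF.

1.0305 (arbitrage exists)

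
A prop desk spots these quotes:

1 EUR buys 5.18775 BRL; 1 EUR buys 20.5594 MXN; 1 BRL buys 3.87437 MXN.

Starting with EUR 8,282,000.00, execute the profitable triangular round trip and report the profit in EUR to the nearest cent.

Profit: EUR 189,601.72

Profitable loop is EUR → MXN → BRL → EUR:
EUR 8,282,000.00 × 20.5594 = MXN 170,272,950.80
MXN 170,272,950.80 ÷ 3.87437 = BRL 43,948,551.84
BRL 43,948,551.84 ÷ 5.18775 = EUR 8,471,601.72
Profit = EUR 8,471,601.72 − EUR 8,282,000.00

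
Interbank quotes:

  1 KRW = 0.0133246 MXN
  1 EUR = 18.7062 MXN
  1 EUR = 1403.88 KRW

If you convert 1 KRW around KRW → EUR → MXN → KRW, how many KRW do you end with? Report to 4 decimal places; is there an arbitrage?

1.0000 (no arbitrage)

Around KRW → EUR → MXN → KRW: 1 ÷ 1403.88 × 18.7062 ÷ 0.0133246 = 1.000003
Product ≈ 1 (deviation 0.000%, within rounding noise).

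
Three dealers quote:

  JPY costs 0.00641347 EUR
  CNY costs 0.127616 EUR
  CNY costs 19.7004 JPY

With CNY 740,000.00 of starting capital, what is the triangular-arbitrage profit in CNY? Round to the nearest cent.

Profitable loop is CNY → EUR → JPY → CNY:
CNY 740,000.00 × 0.127616 = EUR 94,435.84
EUR 94,435.84 ÷ 0.00641347 = JPY 14,724,609
JPY 14,724,609 ÷ 19.7004 = CNY 747,426.92
Profit = CNY 747,426.92 − CNY 740,000.00

Profit: CNY 7,426.92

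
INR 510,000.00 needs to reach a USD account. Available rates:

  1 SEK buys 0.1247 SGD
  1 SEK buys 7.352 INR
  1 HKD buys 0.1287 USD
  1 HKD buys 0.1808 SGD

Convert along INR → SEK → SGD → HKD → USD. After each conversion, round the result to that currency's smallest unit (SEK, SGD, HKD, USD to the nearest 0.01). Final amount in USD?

INR 510,000.00 ÷ 7.352 = SEK 69,368.88
SEK 69,368.88 × 0.1247 = SGD 8,650.30
SGD 8,650.30 ÷ 0.1808 = HKD 47,844.58
HKD 47,844.58 × 0.1287 = USD 6,157.60

USD 6,157.60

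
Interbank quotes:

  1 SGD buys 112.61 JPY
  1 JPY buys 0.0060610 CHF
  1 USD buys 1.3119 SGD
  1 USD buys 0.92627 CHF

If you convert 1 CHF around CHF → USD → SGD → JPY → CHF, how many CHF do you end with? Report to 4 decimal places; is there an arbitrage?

Around CHF → USD → SGD → JPY → CHF: 1 ÷ 0.92627 × 1.3119 × 112.61 × 0.0060610 = 0.966684
Product < 1; profitable direction is CHF → JPY → SGD → USD → CHF.

0.9667 (arbitrage exists)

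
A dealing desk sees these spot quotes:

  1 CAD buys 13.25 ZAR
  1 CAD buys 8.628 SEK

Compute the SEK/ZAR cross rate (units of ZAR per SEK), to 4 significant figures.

1 SEK ÷ 8.628 = 0.115902 CAD
0.115902 CAD × 13.25 = 1.5357 ZAR

SEK/ZAR = 1.536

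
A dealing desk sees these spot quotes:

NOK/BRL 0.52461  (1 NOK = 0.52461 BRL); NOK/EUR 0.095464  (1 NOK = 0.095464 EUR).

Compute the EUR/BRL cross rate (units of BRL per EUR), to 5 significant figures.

EUR/BRL = 5.4954

1 EUR ÷ 0.095464 = 10.4752 NOK
10.4752 NOK × 0.52461 = 5.49537 BRL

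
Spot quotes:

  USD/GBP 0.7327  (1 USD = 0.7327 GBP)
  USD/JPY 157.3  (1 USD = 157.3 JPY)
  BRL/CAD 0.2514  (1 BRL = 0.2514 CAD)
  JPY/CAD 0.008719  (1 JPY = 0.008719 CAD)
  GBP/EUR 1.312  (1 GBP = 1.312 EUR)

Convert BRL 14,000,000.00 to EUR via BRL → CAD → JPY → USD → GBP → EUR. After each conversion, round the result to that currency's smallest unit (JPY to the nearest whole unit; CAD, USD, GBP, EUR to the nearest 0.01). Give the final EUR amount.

EUR 2,466,936.31

BRL 14,000,000.00 × 0.2514 = CAD 3,519,600.00
CAD 3,519,600.00 ÷ 0.008719 = JPY 403,670,146
JPY 403,670,146 ÷ 157.3 = USD 2,566,243.78
USD 2,566,243.78 × 0.7327 = GBP 1,880,286.82
GBP 1,880,286.82 × 1.312 = EUR 2,466,936.31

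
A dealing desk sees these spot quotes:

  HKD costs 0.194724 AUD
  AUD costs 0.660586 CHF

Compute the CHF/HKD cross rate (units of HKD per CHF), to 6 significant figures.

CHF/HKD = 7.77412

1 CHF ÷ 0.660586 = 1.51381 AUD
1.51381 AUD ÷ 0.194724 = 7.77412 HKD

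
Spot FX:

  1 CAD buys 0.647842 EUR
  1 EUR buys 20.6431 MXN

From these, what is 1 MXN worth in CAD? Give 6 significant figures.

1 MXN ÷ 20.6431 = 0.0484423 EUR
0.0484423 EUR ÷ 0.647842 = 0.0747749 CAD

MXN/CAD = 0.0747749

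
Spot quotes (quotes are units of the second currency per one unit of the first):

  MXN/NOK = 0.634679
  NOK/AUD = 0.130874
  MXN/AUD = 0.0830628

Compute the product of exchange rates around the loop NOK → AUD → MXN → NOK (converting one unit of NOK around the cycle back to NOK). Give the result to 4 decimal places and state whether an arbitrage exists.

1.0000 (no arbitrage)

Around NOK → AUD → MXN → NOK: 1 × 0.130874 ÷ 0.0830628 × 0.634679 = 1.000002
Product ≈ 1 (deviation 0.000%, within rounding noise).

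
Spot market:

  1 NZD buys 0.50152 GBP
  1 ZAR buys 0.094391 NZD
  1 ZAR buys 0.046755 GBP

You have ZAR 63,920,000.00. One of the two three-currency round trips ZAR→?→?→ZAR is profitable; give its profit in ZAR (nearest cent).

Profit: ZAR 798,366.77

Profitable loop is ZAR → NZD → GBP → ZAR:
ZAR 63,920,000.00 × 0.094391 = NZD 6,033,472.72
NZD 6,033,472.72 × 0.50152 = GBP 3,025,907.24
GBP 3,025,907.24 ÷ 0.046755 = ZAR 64,718,366.77
Profit = ZAR 64,718,366.77 − ZAR 63,920,000.00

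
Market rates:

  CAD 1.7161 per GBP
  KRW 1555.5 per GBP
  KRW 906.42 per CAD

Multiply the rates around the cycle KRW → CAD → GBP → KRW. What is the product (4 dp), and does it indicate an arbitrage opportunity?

1.0000 (no arbitrage)

Around KRW → CAD → GBP → KRW: 1 ÷ 906.42 ÷ 1.7161 × 1555.5 = 0.999995
Product ≈ 1 (deviation 0.000%, within rounding noise).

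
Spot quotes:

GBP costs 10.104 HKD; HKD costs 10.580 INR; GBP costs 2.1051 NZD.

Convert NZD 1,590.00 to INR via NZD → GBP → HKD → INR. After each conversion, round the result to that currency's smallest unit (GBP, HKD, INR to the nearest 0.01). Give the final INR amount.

NZD 1,590.00 ÷ 2.1051 = GBP 755.31
GBP 755.31 × 10.104 = HKD 7,631.65
HKD 7,631.65 × 10.580 = INR 80,742.86

INR 80,742.86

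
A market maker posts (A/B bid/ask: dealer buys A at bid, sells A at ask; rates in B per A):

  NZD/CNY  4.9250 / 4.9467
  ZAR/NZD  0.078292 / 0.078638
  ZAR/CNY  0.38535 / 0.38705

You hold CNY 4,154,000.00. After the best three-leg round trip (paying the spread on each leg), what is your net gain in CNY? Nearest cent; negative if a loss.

Best loop CNY → ZAR → NZD → CNY:
CNY 4,154,000.00 ÷ 0.38705 (buy ZAR at ask) = ZAR 10,732,463.51
ZAR 10,732,463.51 × 0.078292 (sell ZAR at bid) = NZD 840,266.03
NZD 840,266.03 × 4.9250 (sell NZD at bid) = CNY 4,138,310.21

Net result: CNY -15,689.79 (no profitable arbitrage after spreads)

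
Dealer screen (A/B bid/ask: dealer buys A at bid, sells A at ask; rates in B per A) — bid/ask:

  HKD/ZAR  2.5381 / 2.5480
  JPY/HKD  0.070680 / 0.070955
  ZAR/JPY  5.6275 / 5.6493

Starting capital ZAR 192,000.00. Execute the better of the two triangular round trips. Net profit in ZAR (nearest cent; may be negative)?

Net profit: ZAR 1,830.45

Best loop ZAR → JPY → HKD → ZAR:
ZAR 192,000.00 × 5.6275 (sell ZAR at bid) = JPY 1,080,480
JPY 1,080,480 × 0.070680 (sell JPY at bid) = HKD 76,368.33
HKD 76,368.33 × 2.5381 (sell HKD at bid) = ZAR 193,830.45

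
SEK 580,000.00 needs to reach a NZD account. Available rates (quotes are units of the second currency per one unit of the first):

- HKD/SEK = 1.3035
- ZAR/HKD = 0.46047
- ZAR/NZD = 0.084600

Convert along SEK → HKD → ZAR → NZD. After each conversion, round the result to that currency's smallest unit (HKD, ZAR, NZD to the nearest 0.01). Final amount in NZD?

NZD 81,749.67

SEK 580,000.00 ÷ 1.3035 = HKD 444,955.89
HKD 444,955.89 ÷ 0.46047 = ZAR 966,308.10
ZAR 966,308.10 × 0.084600 = NZD 81,749.67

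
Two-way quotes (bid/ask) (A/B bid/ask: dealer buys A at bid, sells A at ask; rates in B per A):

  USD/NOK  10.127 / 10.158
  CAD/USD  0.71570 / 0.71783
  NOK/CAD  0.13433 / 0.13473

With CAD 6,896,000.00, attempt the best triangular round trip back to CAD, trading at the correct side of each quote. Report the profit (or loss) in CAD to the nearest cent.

Net profit: CAD 123,450.73

Best loop CAD → NOK → USD → CAD:
CAD 6,896,000.00 ÷ 0.13473 (buy NOK at ask) = NOK 51,183,849.18
NOK 51,183,849.18 ÷ 10.158 (buy USD at ask) = USD 5,038,772.32
USD 5,038,772.32 ÷ 0.71783 (buy CAD at ask) = CAD 7,019,450.73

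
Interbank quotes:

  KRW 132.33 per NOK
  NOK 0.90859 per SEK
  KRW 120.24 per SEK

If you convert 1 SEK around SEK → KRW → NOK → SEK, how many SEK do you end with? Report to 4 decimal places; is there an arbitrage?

Around SEK → KRW → NOK → SEK: 1 × 120.24 ÷ 132.33 ÷ 0.90859 = 1.000052
Product ≈ 1 (deviation 0.005%, within rounding noise).

1.0001 (no arbitrage)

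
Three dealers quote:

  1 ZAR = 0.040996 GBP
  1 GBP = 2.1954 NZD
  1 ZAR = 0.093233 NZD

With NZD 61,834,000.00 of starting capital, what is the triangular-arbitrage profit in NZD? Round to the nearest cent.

Profitable loop is NZD → GBP → ZAR → NZD:
NZD 61,834,000.00 ÷ 2.1954 = GBP 28,165,254.62
GBP 28,165,254.62 ÷ 0.040996 = ZAR 687,024,456.61
ZAR 687,024,456.61 × 0.093233 = NZD 64,053,351.16
Profit = NZD 64,053,351.16 − NZD 61,834,000.00

Profit: NZD 2,219,351.16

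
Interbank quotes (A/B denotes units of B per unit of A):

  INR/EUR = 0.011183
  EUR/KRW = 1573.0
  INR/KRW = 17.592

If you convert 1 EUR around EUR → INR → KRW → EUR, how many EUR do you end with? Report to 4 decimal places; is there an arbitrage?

1.0001 (no arbitrage)

Around EUR → INR → KRW → EUR: 1 ÷ 0.011183 × 17.592 ÷ 1573.0 = 1.000065
Product ≈ 1 (deviation 0.006%, within rounding noise).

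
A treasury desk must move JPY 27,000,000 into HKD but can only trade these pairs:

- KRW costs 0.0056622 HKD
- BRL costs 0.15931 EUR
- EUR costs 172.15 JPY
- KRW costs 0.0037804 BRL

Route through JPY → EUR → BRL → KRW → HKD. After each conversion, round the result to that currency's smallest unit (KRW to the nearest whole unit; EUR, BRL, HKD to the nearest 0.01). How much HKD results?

JPY 27,000,000 ÷ 172.15 = EUR 156,839.97
EUR 156,839.97 ÷ 0.15931 = BRL 984,495.45
BRL 984,495.45 ÷ 0.0037804 = KRW 260,420,974
KRW 260,420,974 × 0.0056622 = HKD 1,474,555.64

HKD 1,474,555.64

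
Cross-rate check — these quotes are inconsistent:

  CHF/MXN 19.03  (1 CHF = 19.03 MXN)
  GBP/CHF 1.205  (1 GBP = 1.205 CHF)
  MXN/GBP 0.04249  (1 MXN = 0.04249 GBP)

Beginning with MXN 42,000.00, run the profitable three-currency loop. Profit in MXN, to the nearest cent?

Profitable loop is MXN → CHF → GBP → MXN:
MXN 42,000.00 ÷ 19.03 = CHF 2,207.04
CHF 2,207.04 ÷ 1.205 = GBP 1,831.57
GBP 1,831.57 ÷ 0.04249 = MXN 43,105.90
Profit = MXN 43,105.90 − MXN 42,000.00

Profit: MXN 1,105.90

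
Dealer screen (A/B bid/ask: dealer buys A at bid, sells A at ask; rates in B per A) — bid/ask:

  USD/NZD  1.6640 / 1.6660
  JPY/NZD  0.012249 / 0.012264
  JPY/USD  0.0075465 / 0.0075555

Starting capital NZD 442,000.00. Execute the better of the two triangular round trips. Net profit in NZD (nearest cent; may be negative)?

Net profit: NZD 10,573.40

Best loop NZD → JPY → USD → NZD:
NZD 442,000.00 ÷ 0.012264 (buy JPY at ask) = JPY 36,040,444
JPY 36,040,444 × 0.0075465 (sell JPY at bid) = USD 271,979.21
USD 271,979.21 × 1.6640 (sell USD at bid) = NZD 452,573.40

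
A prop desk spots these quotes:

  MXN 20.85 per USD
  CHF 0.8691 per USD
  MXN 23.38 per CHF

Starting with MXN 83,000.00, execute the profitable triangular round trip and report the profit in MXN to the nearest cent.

Profit: MXN 2,166.71

Profitable loop is MXN → CHF → USD → MXN:
MXN 83,000.00 ÷ 23.38 = CHF 3,550.04
CHF 3,550.04 ÷ 0.8691 = USD 4,084.73
USD 4,084.73 × 20.85 = MXN 85,166.71
Profit = MXN 85,166.71 − MXN 83,000.00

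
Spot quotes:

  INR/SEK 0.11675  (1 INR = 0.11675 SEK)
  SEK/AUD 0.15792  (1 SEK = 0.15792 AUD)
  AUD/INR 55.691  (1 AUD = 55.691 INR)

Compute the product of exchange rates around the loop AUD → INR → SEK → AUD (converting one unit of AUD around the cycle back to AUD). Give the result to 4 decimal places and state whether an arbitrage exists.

Around AUD → INR → SEK → AUD: 1 × 55.691 × 0.11675 × 0.15792 = 1.026784
Product > 1; profitable direction is AUD → INR → SEK → AUD.

1.0268 (arbitrage exists)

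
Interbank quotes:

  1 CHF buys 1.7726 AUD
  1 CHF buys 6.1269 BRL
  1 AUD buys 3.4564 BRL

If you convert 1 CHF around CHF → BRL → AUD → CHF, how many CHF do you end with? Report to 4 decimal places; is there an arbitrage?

Around CHF → BRL → AUD → CHF: 1 × 6.1269 ÷ 3.4564 ÷ 1.7726 = 1.000014
Product ≈ 1 (deviation 0.001%, within rounding noise).

1.0000 (no arbitrage)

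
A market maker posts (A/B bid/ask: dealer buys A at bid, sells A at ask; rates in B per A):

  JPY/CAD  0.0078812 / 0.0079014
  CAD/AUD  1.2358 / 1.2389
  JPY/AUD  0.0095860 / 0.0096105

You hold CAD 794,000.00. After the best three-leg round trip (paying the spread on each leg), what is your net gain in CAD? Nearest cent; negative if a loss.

Best loop CAD → AUD → JPY → CAD:
CAD 794,000.00 × 1.2358 (sell CAD at bid) = AUD 981,225.20
AUD 981,225.20 ÷ 0.0096105 (buy JPY at ask) = JPY 102,099,287
JPY 102,099,287 × 0.0078812 (sell JPY at bid) = CAD 804,664.90

Net profit: CAD 10,664.90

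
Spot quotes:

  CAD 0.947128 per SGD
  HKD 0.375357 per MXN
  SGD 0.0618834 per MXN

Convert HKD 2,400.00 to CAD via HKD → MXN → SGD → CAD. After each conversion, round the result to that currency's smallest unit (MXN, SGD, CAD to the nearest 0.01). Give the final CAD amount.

HKD 2,400.00 ÷ 0.375357 = MXN 6,393.91
MXN 6,393.91 × 0.0618834 = SGD 395.68
SGD 395.68 × 0.947128 = CAD 374.76

CAD 374.76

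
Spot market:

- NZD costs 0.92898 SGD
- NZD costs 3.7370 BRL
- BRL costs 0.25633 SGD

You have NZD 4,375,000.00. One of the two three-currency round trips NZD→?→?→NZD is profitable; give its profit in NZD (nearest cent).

Profit: NZD 136,222.30

Profitable loop is NZD → BRL → SGD → NZD:
NZD 4,375,000.00 × 3.7370 = BRL 16,349,375.00
BRL 16,349,375.00 × 0.25633 = SGD 4,190,835.29
SGD 4,190,835.29 ÷ 0.92898 = NZD 4,511,222.30
Profit = NZD 4,511,222.30 − NZD 4,375,000.00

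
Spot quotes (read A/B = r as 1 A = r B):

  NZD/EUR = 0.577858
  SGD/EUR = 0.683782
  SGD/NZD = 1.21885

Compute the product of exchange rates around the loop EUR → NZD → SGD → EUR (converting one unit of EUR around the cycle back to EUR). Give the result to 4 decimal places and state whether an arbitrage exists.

0.9708 (arbitrage exists)

Around EUR → NZD → SGD → EUR: 1 ÷ 0.577858 ÷ 1.21885 × 0.683782 = 0.970837
Product < 1; profitable direction is EUR → SGD → NZD → EUR.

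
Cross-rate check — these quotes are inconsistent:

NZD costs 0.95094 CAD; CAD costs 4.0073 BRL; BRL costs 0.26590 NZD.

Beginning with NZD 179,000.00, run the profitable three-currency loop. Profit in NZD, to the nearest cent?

Profit: NZD 2,374.55

Profitable loop is NZD → CAD → BRL → NZD:
NZD 179,000.00 × 0.95094 = CAD 170,218.26
CAD 170,218.26 × 4.0073 = BRL 682,115.63
BRL 682,115.63 × 0.26590 = NZD 181,374.55
Profit = NZD 181,374.55 − NZD 179,000.00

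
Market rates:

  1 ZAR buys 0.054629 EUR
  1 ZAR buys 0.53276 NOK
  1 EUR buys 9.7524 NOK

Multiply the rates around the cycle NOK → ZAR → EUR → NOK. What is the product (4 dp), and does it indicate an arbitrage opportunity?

1.0000 (no arbitrage)

Around NOK → ZAR → EUR → NOK: 1 ÷ 0.53276 × 0.054629 × 9.7524 = 1.000007
Product ≈ 1 (deviation 0.001%, within rounding noise).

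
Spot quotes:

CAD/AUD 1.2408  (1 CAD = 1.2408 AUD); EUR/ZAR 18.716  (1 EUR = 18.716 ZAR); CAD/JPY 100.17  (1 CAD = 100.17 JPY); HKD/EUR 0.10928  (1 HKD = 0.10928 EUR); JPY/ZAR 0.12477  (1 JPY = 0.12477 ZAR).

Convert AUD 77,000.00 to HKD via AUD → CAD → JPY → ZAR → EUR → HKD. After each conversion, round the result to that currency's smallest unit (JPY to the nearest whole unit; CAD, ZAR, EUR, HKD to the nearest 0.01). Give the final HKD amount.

HKD 379,212.94

AUD 77,000.00 ÷ 1.2408 = CAD 62,056.74
CAD 62,056.74 × 100.17 = JPY 6,216,224
JPY 6,216,224 × 0.12477 = ZAR 775,598.27
ZAR 775,598.27 ÷ 18.716 = EUR 41,440.39
EUR 41,440.39 ÷ 0.10928 = HKD 379,212.94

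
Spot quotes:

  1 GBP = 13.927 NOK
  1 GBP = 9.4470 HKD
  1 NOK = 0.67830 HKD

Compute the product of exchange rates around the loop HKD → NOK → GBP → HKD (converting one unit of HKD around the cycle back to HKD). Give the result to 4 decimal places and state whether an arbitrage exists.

Around HKD → NOK → GBP → HKD: 1 ÷ 0.67830 ÷ 13.927 × 9.4470 = 1.000033
Product ≈ 1 (deviation 0.003%, within rounding noise).

1.0000 (no arbitrage)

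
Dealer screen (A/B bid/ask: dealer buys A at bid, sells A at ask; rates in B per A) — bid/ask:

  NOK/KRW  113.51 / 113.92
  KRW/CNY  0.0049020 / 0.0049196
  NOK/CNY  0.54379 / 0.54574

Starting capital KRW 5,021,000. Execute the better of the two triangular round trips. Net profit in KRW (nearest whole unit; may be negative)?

Net profit: KRW 98,315

Best loop KRW → CNY → NOK → KRW:
KRW 5,021,000 × 0.0049020 (sell KRW at bid) = CNY 24,612.94
CNY 24,612.94 ÷ 0.54574 (buy NOK at ask) = NOK 45,100.12
NOK 45,100.12 × 113.51 (sell NOK at bid) = KRW 5,119,315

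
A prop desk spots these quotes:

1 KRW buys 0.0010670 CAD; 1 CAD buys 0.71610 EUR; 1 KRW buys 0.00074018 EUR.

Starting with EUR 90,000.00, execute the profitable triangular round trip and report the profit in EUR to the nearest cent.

Profit: EUR 2,905.89

Profitable loop is EUR → KRW → CAD → EUR:
EUR 90,000.00 ÷ 0.00074018 = KRW 121,592,045
KRW 121,592,045 × 0.0010670 = CAD 129,738.71
CAD 129,738.71 × 0.71610 = EUR 92,905.89
Profit = EUR 92,905.89 − EUR 90,000.00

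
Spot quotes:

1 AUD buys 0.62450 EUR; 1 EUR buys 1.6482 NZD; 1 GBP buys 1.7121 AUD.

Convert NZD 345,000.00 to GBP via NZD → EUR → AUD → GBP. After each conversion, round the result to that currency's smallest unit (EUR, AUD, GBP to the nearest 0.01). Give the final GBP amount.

NZD 345,000.00 ÷ 1.6482 = EUR 209,319.26
EUR 209,319.26 ÷ 0.62450 = AUD 335,178.96
AUD 335,178.96 ÷ 1.7121 = GBP 195,770.67

GBP 195,770.67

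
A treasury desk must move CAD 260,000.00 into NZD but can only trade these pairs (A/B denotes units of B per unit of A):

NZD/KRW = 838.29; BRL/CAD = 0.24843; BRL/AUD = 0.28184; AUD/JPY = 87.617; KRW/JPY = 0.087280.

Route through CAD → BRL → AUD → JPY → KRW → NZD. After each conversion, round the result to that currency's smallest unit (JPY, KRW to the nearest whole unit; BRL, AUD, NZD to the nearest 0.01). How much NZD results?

CAD 260,000.00 ÷ 0.24843 = BRL 1,046,572.48
BRL 1,046,572.48 × 0.28184 = AUD 294,965.99
AUD 294,965.99 × 87.617 = JPY 25,844,035
JPY 25,844,035 ÷ 0.087280 = KRW 296,104,892
KRW 296,104,892 ÷ 838.29 = NZD 353,224.89

NZD 353,224.89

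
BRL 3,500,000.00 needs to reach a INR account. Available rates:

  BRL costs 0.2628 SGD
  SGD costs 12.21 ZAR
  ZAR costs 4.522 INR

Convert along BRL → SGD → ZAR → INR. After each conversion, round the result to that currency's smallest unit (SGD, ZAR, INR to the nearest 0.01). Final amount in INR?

BRL 3,500,000.00 × 0.2628 = SGD 919,800.00
SGD 919,800.00 × 12.21 = ZAR 11,230,758.00
ZAR 11,230,758.00 × 4.522 = INR 50,785,487.68

INR 50,785,487.68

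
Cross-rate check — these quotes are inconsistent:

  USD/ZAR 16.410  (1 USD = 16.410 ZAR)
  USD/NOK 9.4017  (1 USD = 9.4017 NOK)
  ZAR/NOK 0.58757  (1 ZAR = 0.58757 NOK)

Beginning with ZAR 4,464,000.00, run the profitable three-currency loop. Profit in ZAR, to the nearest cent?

Profit: ZAR 114,107.55

Profitable loop is ZAR → NOK → USD → ZAR:
ZAR 4,464,000.00 × 0.58757 = NOK 2,622,912.48
NOK 2,622,912.48 ÷ 9.4017 = USD 278,982.79
USD 278,982.79 × 16.410 = ZAR 4,578,107.55
Profit = ZAR 4,578,107.55 − ZAR 4,464,000.00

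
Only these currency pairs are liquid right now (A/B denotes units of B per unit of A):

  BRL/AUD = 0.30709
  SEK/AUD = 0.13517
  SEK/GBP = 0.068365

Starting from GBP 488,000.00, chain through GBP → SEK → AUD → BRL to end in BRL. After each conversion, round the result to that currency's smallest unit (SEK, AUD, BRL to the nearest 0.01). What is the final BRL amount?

BRL 3,141,959.95

GBP 488,000.00 ÷ 0.068365 = SEK 7,138,155.49
SEK 7,138,155.49 × 0.13517 = AUD 964,864.48
AUD 964,864.48 ÷ 0.30709 = BRL 3,141,959.95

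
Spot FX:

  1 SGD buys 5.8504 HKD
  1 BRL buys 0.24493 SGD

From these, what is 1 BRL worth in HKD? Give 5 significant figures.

BRL/HKD = 1.4329

1 BRL × 0.24493 = 0.24493 SGD
0.24493 SGD × 5.8504 = 1.43294 HKD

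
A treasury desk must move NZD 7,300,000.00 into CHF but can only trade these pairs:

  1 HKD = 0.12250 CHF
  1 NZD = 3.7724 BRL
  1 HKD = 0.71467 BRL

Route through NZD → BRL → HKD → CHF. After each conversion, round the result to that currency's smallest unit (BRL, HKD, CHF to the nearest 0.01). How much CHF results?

CHF 4,720,316.65

NZD 7,300,000.00 × 3.7724 = BRL 27,538,520.00
BRL 27,538,520.00 ÷ 0.71467 = HKD 38,533,197.14
HKD 38,533,197.14 × 0.12250 = CHF 4,720,316.65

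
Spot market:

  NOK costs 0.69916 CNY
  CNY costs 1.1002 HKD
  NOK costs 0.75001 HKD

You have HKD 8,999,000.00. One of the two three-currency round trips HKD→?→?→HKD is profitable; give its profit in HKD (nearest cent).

Profit: HKD 230,441.30

Profitable loop is HKD → NOK → CNY → HKD:
HKD 8,999,000.00 ÷ 0.75001 = NOK 11,998,506.69
NOK 11,998,506.69 × 0.69916 = CNY 8,388,875.93
CNY 8,388,875.93 × 1.1002 = HKD 9,229,441.30
Profit = HKD 9,229,441.30 − HKD 8,999,000.00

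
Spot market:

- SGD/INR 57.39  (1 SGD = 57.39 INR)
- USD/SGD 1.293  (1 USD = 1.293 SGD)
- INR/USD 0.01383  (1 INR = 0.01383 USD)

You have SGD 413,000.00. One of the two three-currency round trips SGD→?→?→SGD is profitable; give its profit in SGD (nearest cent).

Profit: SGD 10,844.92

Profitable loop is SGD → INR → USD → SGD:
SGD 413,000.00 × 57.39 = INR 23,702,070.00
INR 23,702,070.00 × 0.01383 = USD 327,799.63
USD 327,799.63 × 1.293 = SGD 423,844.92
Profit = SGD 423,844.92 − SGD 413,000.00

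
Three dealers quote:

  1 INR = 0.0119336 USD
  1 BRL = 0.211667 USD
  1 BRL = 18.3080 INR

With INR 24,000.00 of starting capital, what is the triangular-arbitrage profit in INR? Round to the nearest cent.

Profitable loop is INR → USD → BRL → INR:
INR 24,000.00 × 0.0119336 = USD 286.41
USD 286.41 ÷ 0.211667 = BRL 1,353.10
BRL 1,353.10 × 18.3080 = INR 24,772.54
Profit = INR 24,772.54 − INR 24,000.00

Profit: INR 772.54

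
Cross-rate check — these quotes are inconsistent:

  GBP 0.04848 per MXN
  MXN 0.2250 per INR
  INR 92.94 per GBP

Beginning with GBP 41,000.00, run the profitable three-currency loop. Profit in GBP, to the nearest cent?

Profit: GBP 565.37

Profitable loop is GBP → INR → MXN → GBP:
GBP 41,000.00 × 92.94 = INR 3,810,540.00
INR 3,810,540.00 × 0.2250 = MXN 857,371.50
MXN 857,371.50 × 0.04848 = GBP 41,565.37
Profit = GBP 41,565.37 − GBP 41,000.00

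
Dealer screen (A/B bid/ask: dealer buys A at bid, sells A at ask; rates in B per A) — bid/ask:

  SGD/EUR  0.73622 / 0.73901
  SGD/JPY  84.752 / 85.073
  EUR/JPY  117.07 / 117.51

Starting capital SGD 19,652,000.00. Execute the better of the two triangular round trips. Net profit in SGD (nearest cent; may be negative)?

Best loop SGD → EUR → JPY → SGD:
SGD 19,652,000.00 × 0.73622 (sell SGD at bid) = EUR 14,468,195.44
EUR 14,468,195.44 × 117.07 (sell EUR at bid) = JPY 1,693,791,640
JPY 1,693,791,640 ÷ 85.073 (buy SGD at ask) = SGD 19,909,861.42

Net profit: SGD 257,861.42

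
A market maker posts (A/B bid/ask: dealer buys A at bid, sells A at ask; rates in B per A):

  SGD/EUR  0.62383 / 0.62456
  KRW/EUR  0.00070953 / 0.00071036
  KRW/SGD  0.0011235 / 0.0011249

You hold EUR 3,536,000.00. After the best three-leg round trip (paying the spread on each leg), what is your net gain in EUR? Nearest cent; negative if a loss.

Best loop EUR → SGD → KRW → EUR:
EUR 3,536,000.00 ÷ 0.62456 (buy SGD at ask) = SGD 5,661,585.76
SGD 5,661,585.76 ÷ 0.0011249 (buy KRW at ask) = KRW 5,032,968,047
KRW 5,032,968,047 × 0.00070953 (sell KRW at bid) = EUR 3,571,041.82

Net profit: EUR 35,041.82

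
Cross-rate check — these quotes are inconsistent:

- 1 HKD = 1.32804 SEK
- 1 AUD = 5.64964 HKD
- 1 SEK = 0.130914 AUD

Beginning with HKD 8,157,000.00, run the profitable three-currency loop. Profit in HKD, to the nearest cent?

Profitable loop is HKD → AUD → SEK → HKD:
HKD 8,157,000.00 ÷ 5.64964 = AUD 1,443,808.81
AUD 1,443,808.81 ÷ 0.130914 = SEK 11,028,681.49
SEK 11,028,681.49 ÷ 1.32804 = HKD 8,304,479.91
Profit = HKD 8,304,479.91 − HKD 8,157,000.00

Profit: HKD 147,479.91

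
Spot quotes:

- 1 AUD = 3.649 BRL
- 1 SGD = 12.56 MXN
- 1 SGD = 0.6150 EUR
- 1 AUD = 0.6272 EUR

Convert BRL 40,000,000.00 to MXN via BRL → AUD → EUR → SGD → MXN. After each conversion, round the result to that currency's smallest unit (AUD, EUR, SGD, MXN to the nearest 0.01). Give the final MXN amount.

BRL 40,000,000.00 ÷ 3.649 = AUD 10,961,907.37
AUD 10,961,907.37 × 0.6272 = EUR 6,875,308.30
EUR 6,875,308.30 ÷ 0.6150 = SGD 11,179,363.09
SGD 11,179,363.09 × 12.56 = MXN 140,412,800.41

MXN 140,412,800.41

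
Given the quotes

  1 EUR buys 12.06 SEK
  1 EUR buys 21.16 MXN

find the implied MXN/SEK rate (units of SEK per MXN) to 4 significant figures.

MXN/SEK = 0.5699

1 MXN ÷ 21.16 = 0.047259 EUR
0.047259 EUR × 12.06 = 0.569943 SEK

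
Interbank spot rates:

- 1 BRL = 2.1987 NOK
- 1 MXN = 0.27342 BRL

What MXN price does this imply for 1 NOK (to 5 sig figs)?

1 NOK ÷ 2.1987 = 0.454814 BRL
0.454814 BRL ÷ 0.27342 = 1.66343 MXN

NOK/MXN = 1.6634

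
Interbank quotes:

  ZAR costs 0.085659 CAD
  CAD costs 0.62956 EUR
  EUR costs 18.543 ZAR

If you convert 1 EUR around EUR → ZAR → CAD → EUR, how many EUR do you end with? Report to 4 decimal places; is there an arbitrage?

1.0000 (no arbitrage)

Around EUR → ZAR → CAD → EUR: 1 × 18.543 × 0.085659 × 0.62956 = 0.999977
Product ≈ 1 (deviation 0.002%, within rounding noise).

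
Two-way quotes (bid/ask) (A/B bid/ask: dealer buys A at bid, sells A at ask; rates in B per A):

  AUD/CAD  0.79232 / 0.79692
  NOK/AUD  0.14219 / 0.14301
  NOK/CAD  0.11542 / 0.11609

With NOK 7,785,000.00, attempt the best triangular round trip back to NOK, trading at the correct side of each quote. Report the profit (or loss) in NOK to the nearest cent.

Net profit: NOK 99,216.73

Best loop NOK → CAD → AUD → NOK:
NOK 7,785,000.00 × 0.11542 (sell NOK at bid) = CAD 898,544.70
CAD 898,544.70 ÷ 0.79692 (buy AUD at ask) = AUD 1,127,521.83
AUD 1,127,521.83 ÷ 0.14301 (buy NOK at ask) = NOK 7,884,216.73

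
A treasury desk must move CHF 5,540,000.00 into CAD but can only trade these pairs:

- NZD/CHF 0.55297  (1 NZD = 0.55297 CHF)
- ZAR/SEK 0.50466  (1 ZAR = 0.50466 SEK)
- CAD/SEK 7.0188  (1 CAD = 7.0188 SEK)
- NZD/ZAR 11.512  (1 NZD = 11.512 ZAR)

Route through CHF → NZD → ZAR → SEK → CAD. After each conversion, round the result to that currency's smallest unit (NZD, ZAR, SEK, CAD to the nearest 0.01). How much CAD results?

CAD 8,292,681.61

CHF 5,540,000.00 ÷ 0.55297 = NZD 10,018,626.69
NZD 10,018,626.69 × 11.512 = ZAR 115,334,430.46
ZAR 115,334,430.46 × 0.50466 = SEK 58,204,673.68
SEK 58,204,673.68 ÷ 7.0188 = CAD 8,292,681.61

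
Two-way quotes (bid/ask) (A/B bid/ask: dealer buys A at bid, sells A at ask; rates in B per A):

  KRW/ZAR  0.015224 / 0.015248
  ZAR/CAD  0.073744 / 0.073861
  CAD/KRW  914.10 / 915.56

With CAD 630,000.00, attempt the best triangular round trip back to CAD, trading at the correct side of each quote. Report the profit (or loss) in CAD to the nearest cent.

Net profit: CAD 16,531.55

Best loop CAD → KRW → ZAR → CAD:
CAD 630,000.00 × 914.10 (sell CAD at bid) = KRW 575,883,000
KRW 575,883,000 × 0.015224 (sell KRW at bid) = ZAR 8,767,242.79
ZAR 8,767,242.79 × 0.073744 (sell ZAR at bid) = CAD 646,531.55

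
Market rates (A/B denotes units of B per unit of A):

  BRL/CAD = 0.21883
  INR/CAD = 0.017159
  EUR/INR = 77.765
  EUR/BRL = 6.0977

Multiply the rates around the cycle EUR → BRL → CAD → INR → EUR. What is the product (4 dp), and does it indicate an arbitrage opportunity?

1.0000 (no arbitrage)

Around EUR → BRL → CAD → INR → EUR: 1 × 6.0977 × 0.21883 ÷ 0.017159 ÷ 77.765 = 0.999993
Product ≈ 1 (deviation 0.001%, within rounding noise).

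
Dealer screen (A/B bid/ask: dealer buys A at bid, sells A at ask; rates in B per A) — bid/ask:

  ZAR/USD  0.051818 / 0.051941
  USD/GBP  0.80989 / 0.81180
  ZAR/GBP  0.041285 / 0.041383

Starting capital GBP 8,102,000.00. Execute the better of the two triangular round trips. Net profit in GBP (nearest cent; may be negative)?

Best loop GBP → ZAR → USD → GBP:
GBP 8,102,000.00 ÷ 0.041383 (buy ZAR at ask) = ZAR 195,780,876.21
ZAR 195,780,876.21 × 0.051818 (sell ZAR at bid) = USD 10,144,973.44
USD 10,144,973.44 × 0.80989 (sell USD at bid) = GBP 8,216,312.54

Net profit: GBP 114,312.54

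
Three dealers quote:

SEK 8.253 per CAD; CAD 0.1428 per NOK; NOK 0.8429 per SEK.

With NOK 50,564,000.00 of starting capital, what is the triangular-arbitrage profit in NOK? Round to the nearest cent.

Profitable loop is NOK → SEK → CAD → NOK:
NOK 50,564,000.00 ÷ 0.8429 = SEK 59,988,136.20
SEK 59,988,136.20 ÷ 8.253 = CAD 7,268,646.09
CAD 7,268,646.09 ÷ 0.1428 = NOK 50,900,883.00
Profit = NOK 50,900,883.00 − NOK 50,564,000.00

Profit: NOK 336,883.00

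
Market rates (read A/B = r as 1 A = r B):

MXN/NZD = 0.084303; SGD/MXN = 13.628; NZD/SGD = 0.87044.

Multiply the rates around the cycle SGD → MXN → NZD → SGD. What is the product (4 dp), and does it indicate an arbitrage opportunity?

Around SGD → MXN → NZD → SGD: 1 × 13.628 × 0.084303 × 0.87044 = 1.000032
Product ≈ 1 (deviation 0.003%, within rounding noise).

1.0000 (no arbitrage)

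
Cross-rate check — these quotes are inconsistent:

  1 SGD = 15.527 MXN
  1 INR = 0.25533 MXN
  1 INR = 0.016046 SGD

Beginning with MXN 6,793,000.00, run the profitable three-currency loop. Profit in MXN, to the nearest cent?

Profitable loop is MXN → SGD → INR → MXN:
MXN 6,793,000.00 ÷ 15.527 = SGD 437,495.97
SGD 437,495.97 ÷ 0.016046 = INR 27,265,111.23
INR 27,265,111.23 × 0.25533 = MXN 6,961,600.85
Profit = MXN 6,961,600.85 − MXN 6,793,000.00

Profit: MXN 168,600.85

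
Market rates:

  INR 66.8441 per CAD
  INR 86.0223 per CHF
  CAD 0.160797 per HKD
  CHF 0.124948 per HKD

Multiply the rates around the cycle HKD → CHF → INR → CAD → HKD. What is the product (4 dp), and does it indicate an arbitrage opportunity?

Around HKD → CHF → INR → CAD → HKD: 1 × 0.124948 × 86.0223 ÷ 66.8441 ÷ 0.160797 = 0.999998
Product ≈ 1 (deviation 0.000%, within rounding noise).

1.0000 (no arbitrage)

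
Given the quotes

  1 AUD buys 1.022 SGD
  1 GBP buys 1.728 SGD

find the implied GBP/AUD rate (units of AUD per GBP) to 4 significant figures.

GBP/AUD = 1.691

1 GBP × 1.728 = 1.728 SGD
1.728 SGD ÷ 1.022 = 1.6908 AUD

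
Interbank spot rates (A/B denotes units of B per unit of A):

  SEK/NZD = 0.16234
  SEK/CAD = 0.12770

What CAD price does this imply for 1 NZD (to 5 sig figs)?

1 NZD ÷ 0.16234 = 6.15991 SEK
6.15991 SEK × 0.12770 = 0.786621 CAD

NZD/CAD = 0.78662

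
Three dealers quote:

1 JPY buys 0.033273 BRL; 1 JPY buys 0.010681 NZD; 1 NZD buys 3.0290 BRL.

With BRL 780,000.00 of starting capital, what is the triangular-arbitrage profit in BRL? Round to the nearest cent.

Profitable loop is BRL → NZD → JPY → BRL:
BRL 780,000.00 ÷ 3.0290 = NZD 257,510.73
NZD 257,510.73 ÷ 0.010681 = JPY 24,109,234
JPY 24,109,234 × 0.033273 = BRL 802,186.55
Profit = BRL 802,186.55 − BRL 780,000.00

Profit: BRL 22,186.55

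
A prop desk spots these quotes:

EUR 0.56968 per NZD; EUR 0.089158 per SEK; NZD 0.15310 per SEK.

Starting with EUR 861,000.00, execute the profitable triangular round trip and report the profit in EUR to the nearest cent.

Profit: EUR 19,151.24

Profitable loop is EUR → NZD → SEK → EUR:
EUR 861,000.00 ÷ 0.56968 = NZD 1,511,374.81
NZD 1,511,374.81 ÷ 0.15310 = SEK 9,871,814.55
SEK 9,871,814.55 × 0.089158 = EUR 880,151.24
Profit = EUR 880,151.24 − EUR 861,000.00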